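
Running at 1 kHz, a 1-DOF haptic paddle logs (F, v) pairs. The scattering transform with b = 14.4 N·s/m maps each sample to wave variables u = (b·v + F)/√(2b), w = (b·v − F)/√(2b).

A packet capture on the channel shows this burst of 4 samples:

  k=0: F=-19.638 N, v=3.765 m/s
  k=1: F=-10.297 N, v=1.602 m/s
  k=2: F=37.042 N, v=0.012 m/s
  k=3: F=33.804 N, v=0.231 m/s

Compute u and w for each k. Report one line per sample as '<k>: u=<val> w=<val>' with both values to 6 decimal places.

k=0: b·v=14.4×3.765=54.216000; √(2b)=5.366563; u=(54.216000+(-19.638))/5.366563=6.443230, w=(54.216000−(-19.638))/5.366563=13.761880
k=1: b·v=14.4×1.602=23.068800; √(2b)=5.366563; u=(23.068800+(-10.297))/5.366563=2.379884, w=(23.068800−(-10.297))/5.366563=6.217350
k=2: b·v=14.4×0.012=0.172800; √(2b)=5.366563; u=(0.172800+37.042)/5.366563=6.934569, w=(0.172800−37.042)/5.366563=-6.870170
k=3: b·v=14.4×0.231=3.326400; √(2b)=5.366563; u=(3.326400+33.804)/5.366563=6.918842, w=(3.326400−33.804)/5.366563=-5.679165

0: u=6.443230 w=13.761880
1: u=2.379884 w=6.217350
2: u=6.934569 w=-6.870170
3: u=6.918842 w=-5.679165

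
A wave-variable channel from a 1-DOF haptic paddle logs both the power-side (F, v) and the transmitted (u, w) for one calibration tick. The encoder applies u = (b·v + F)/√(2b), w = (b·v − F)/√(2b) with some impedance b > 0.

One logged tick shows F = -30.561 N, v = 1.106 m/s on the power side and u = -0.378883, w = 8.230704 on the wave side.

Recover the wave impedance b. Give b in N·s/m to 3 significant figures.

u + w = 7.851821;  u + w = √(2b)·v, so √(2b) = 7.851821/1.106 = 7.099296.
b = (√(2b))²/2 = 50.399999/2 = 25.199999.
(Check via u − w = 2F/√(2b): u − w = -8.609587, 2F/√(2b) = -8.609586.)

b = 25.2 N·s/m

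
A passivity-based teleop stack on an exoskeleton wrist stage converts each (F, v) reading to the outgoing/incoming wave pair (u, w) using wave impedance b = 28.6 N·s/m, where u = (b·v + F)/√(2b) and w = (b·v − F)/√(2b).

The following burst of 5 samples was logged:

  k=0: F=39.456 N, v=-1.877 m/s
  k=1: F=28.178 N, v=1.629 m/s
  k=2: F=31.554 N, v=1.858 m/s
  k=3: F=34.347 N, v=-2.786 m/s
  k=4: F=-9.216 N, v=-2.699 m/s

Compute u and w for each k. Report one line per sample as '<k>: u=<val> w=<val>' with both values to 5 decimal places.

k=0: b·v=28.6×(-1.877)=-53.68220; √(2b)=7.56307; u=(-53.68220+39.456)/7.56307=-1.88101, w=(-53.68220−39.456)/7.56307=-12.31487
k=1: b·v=28.6×1.629=46.58940; √(2b)=7.56307; u=(46.58940+28.178)/7.56307=9.88586, w=(46.58940−28.178)/7.56307=2.43438
k=2: b·v=28.6×1.858=53.13880; √(2b)=7.56307; u=(53.13880+31.554)/7.56307=11.19821, w=(53.13880−31.554)/7.56307=2.85397
k=3: b·v=28.6×(-2.786)=-79.67960; √(2b)=7.56307; u=(-79.67960+34.347)/7.56307=-5.99394, w=(-79.67960−34.347)/7.56307=-15.07676
k=4: b·v=28.6×(-2.699)=-77.19140; √(2b)=7.56307; u=(-77.19140+(-9.216))/7.56307=-11.42491, w=(-77.19140−(-9.216))/7.56307=-8.98781

0: u=-1.88101 w=-12.31487
1: u=9.88586 w=2.43438
2: u=11.19821 w=2.85397
3: u=-5.99394 w=-15.07676
4: u=-11.42491 w=-8.98781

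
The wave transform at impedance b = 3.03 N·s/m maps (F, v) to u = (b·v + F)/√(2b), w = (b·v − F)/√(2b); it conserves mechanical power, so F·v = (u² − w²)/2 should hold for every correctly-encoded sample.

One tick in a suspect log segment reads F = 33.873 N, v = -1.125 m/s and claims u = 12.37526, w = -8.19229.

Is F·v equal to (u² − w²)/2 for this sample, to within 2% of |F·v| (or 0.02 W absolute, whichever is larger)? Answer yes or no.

no

F·v = 33.873×(-1.125) = -38.1071 W.
(u² − w²)/2 = (153.1471 − 67.1136)/2 = 43.0167 W.
|Δ| = 81.1238;  2% of max(1, |F·v|) = 0.7621.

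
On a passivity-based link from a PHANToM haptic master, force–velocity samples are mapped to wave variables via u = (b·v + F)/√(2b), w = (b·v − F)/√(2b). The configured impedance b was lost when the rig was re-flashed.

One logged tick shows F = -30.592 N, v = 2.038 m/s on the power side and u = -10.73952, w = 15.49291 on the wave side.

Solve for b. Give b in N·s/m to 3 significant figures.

u + w = 4.7534;  u + w = √(2b)·v, so √(2b) = 4.7534/2.038 = 2.3324.
b = (√(2b))²/2 = 5.4400/2 = 2.7200.
(Check via u − w = 2F/√(2b): u − w = -26.2324, 2F/√(2b) = -26.2324.)

b = 2.72 N·s/m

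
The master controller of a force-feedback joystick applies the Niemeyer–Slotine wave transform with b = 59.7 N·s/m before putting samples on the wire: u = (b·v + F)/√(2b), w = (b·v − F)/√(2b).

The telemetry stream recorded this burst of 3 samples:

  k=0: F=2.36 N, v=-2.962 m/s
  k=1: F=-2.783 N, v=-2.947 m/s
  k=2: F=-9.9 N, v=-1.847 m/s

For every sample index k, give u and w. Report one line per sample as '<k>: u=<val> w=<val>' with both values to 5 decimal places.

0: u=-15.96695 w=-16.39891
1: u=-16.35567 w=-15.84629
2: u=-10.99712 w=-9.18510

k=0: b·v=59.7×(-2.962)=-176.83140; √(2b)=10.92703; u=(-176.83140+2.36)/10.92703=-15.96695, w=(-176.83140−2.36)/10.92703=-16.39891
k=1: b·v=59.7×(-2.947)=-175.93590; √(2b)=10.92703; u=(-175.93590+(-2.783))/10.92703=-16.35567, w=(-175.93590−(-2.783))/10.92703=-15.84629
k=2: b·v=59.7×(-1.847)=-110.26590; √(2b)=10.92703; u=(-110.26590+(-9.9))/10.92703=-10.99712, w=(-110.26590−(-9.9))/10.92703=-9.18510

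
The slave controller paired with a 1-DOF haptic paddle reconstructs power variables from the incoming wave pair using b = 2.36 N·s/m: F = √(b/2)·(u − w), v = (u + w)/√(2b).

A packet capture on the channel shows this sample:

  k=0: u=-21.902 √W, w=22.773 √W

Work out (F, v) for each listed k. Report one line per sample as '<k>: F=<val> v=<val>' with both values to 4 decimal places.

0: F=-48.5295 v=0.4009

k=0: u−w=-44.6750, u+w=0.8710; √(b/2)=1.0863, √(2b)=2.1726; F=1.0863×(-44.675)=-48.5295, v=0.8710/2.1726=0.4009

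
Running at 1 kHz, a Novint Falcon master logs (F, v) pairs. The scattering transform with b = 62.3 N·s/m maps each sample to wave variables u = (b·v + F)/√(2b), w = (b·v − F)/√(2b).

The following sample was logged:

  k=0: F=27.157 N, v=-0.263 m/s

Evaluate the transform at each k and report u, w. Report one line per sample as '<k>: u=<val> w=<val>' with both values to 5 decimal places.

k=0: b·v=62.3×(-0.263)=-16.38490; √(2b)=11.16244; u=(-16.38490+27.157)/11.16244=0.96503, w=(-16.38490−27.157)/11.16244=-3.90075

0: u=0.96503 w=-3.90075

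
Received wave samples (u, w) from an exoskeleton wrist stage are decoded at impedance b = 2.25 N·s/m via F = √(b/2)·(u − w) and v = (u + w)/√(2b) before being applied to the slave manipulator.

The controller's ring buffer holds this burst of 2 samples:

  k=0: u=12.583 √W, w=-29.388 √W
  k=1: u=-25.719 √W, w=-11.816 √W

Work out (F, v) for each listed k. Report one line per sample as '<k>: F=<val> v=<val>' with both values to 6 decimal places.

k=0: u−w=41.971000, u+w=-16.805000; √(b/2)=1.060660, √(2b)=2.121320; F=1.060660×41.971=44.516968, v=-16.805000/2.121320=-7.921953
k=1: u−w=-13.903000, u+w=-37.535000; √(b/2)=1.060660, √(2b)=2.121320; F=1.060660×(-13.903)=-14.746358, v=-37.535000/2.121320=-17.694169

0: F=44.516968 v=-7.921953
1: F=-14.746358 v=-17.694169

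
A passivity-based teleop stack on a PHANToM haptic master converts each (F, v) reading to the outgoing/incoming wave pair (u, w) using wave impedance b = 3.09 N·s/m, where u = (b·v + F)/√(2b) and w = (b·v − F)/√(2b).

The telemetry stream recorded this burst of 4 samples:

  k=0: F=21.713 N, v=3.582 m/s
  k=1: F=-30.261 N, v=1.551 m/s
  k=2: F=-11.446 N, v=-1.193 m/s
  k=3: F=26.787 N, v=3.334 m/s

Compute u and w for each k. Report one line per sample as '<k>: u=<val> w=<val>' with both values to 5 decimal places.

k=0: b·v=3.09×3.582=11.06838; √(2b)=2.48596; u=(11.06838+21.713)/2.48596=13.18660, w=(11.06838−21.713)/2.48596=-4.28189
k=1: b·v=3.09×1.551=4.79259; √(2b)=2.48596; u=(4.79259+(-30.261))/2.48596=-10.24490, w=(4.79259−(-30.261))/2.48596=14.10062
k=2: b·v=3.09×(-1.193)=-3.68637; √(2b)=2.48596; u=(-3.68637+(-11.446))/2.48596=-6.08713, w=(-3.68637−(-11.446))/2.48596=3.12138
k=3: b·v=3.09×3.334=10.30206; √(2b)=2.48596; u=(10.30206+26.787)/2.48596=14.91941, w=(10.30206−26.787)/2.48596=-6.63122

0: u=13.18660 w=-4.28189
1: u=-10.24490 w=14.10062
2: u=-6.08713 w=3.12138
3: u=14.91941 w=-6.63122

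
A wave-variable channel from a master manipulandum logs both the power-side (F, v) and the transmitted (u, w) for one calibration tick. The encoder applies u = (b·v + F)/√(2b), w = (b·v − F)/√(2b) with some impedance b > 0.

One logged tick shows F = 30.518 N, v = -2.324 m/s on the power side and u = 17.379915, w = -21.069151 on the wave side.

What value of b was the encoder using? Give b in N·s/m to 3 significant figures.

u + w = -3.689236;  u + w = √(2b)·v, so √(2b) = -3.689236/(-2.324) = 1.587451.
b = (√(2b))²/2 = 2.520001/2 = 1.260000.
(Check via u − w = 2F/√(2b): u − w = 38.449066, 2F/√(2b) = 38.449062.)

b = 1.26 N·s/m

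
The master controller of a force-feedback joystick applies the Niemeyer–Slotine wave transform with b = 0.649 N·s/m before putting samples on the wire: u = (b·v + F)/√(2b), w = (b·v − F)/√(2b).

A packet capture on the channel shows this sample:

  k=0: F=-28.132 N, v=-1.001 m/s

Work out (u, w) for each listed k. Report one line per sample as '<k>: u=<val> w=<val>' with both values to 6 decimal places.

0: u=-25.262616 w=24.122179

k=0: b·v=0.649×(-1.001)=-0.649649; √(2b)=1.139298; u=(-0.649649+(-28.132))/1.139298=-25.262616, w=(-0.649649−(-28.132))/1.139298=24.122179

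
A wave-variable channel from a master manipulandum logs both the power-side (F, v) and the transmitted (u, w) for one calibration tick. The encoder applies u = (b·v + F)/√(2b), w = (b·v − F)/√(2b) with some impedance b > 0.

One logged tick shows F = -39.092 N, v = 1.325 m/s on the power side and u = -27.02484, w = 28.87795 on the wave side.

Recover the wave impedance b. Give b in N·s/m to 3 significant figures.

b = 0.978 N·s/m

u + w = 1.8531;  u + w = √(2b)·v, so √(2b) = 1.8531/1.325 = 1.3986.
b = (√(2b))²/2 = 1.9560/2 = 0.9780.
(Check via u − w = 2F/√(2b): u − w = -55.9028, 2F/√(2b) = -55.9027.)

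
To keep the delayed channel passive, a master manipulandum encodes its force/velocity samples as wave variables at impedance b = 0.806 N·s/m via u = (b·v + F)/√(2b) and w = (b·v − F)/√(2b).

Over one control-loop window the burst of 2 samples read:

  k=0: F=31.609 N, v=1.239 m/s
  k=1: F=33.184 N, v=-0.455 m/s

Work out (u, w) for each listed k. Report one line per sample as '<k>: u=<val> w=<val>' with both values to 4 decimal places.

k=0: b·v=0.806×1.239=0.9986; √(2b)=1.2696; u=(0.9986+31.609)/1.2696=25.6825, w=(0.9986−31.609)/1.2696=-24.1094
k=1: b·v=0.806×(-0.455)=-0.3667; √(2b)=1.2696; u=(-0.3667+33.184)/1.2696=25.8476, w=(-0.3667−33.184)/1.2696=-26.4253

0: u=25.6825 w=-24.1094
1: u=25.8476 w=-26.4253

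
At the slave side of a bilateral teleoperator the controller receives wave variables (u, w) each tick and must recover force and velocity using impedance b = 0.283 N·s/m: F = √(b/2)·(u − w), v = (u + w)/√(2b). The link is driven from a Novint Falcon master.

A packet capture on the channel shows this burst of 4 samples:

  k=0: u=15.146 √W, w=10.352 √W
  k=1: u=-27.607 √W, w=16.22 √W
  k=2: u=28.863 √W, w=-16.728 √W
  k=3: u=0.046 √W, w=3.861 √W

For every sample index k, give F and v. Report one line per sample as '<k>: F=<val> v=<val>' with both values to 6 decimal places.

0: F=1.803334 v=33.892055
1: F=-16.486177 v=-15.135651
2: F=17.149732 v=16.129896
3: F=-1.435069 v=5.193202

k=0: u−w=4.794000, u+w=25.498000; √(b/2)=0.376165, √(2b)=0.752330; F=0.376165×4.794=1.803334, v=25.498000/0.752330=33.892055
k=1: u−w=-43.827000, u+w=-11.387000; √(b/2)=0.376165, √(2b)=0.752330; F=0.376165×(-43.827)=-16.486177, v=-11.387000/0.752330=-15.135651
k=2: u−w=45.591000, u+w=12.135000; √(b/2)=0.376165, √(2b)=0.752330; F=0.376165×45.591=17.149732, v=12.135000/0.752330=16.129896
k=3: u−w=-3.815000, u+w=3.907000; √(b/2)=0.376165, √(2b)=0.752330; F=0.376165×(-3.815)=-1.435069, v=3.907000/0.752330=5.193202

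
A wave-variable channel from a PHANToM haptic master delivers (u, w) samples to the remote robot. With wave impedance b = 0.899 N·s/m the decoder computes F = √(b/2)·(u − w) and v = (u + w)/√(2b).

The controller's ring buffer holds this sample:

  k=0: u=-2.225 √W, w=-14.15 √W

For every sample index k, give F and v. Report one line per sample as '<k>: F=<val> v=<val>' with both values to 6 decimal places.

0: F=7.995088 v=-12.211991

k=0: u−w=11.925000, u+w=-16.375000; √(b/2)=0.670448, √(2b)=1.340895; F=0.670448×11.925=7.995088, v=-16.375000/1.340895=-12.211991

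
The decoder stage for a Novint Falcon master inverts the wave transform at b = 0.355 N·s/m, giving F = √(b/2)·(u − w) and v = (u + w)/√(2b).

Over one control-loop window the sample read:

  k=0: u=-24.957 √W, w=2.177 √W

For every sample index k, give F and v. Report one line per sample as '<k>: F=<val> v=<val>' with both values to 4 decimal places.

0: F=-11.4318 v=-27.0349

k=0: u−w=-27.1340, u+w=-22.7800; √(b/2)=0.4213, √(2b)=0.8426; F=0.4213×(-27.134)=-11.4318, v=-22.7800/0.8426=-27.0349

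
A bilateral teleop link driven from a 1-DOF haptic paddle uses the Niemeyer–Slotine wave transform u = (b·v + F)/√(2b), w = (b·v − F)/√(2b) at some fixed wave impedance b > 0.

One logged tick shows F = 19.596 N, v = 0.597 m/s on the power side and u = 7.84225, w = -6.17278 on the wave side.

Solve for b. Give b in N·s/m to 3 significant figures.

b = 3.91 N·s/m

u + w = 1.6695;  u + w = √(2b)·v, so √(2b) = 1.6695/0.597 = 2.7964.
b = (√(2b))²/2 = 7.8200/2 = 3.9100.
(Check via u − w = 2F/√(2b): u − w = 14.0150, 2F/√(2b) = 14.0150.)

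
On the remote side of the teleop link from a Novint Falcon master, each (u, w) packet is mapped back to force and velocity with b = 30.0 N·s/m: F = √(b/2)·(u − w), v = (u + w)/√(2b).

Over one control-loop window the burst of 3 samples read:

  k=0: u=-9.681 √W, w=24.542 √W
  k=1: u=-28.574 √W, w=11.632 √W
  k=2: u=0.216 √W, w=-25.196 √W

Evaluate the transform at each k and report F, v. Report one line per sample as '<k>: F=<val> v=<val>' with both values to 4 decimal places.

k=0: u−w=-34.2230, u+w=14.8610; √(b/2)=3.8730, √(2b)=7.7460; F=3.8730×(-34.223)=-132.5451, v=14.8610/7.7460=1.9185
k=1: u−w=-40.2060, u+w=-16.9420; √(b/2)=3.8730, √(2b)=7.7460; F=3.8730×(-40.206)=-155.7172, v=-16.9420/7.7460=-2.1872
k=2: u−w=25.4120, u+w=-24.9800; √(b/2)=3.8730, √(2b)=7.7460; F=3.8730×25.412=98.4203, v=-24.9800/7.7460=-3.2249

0: F=-132.5451 v=1.9185
1: F=-155.7172 v=-2.1872
2: F=98.4203 v=-3.2249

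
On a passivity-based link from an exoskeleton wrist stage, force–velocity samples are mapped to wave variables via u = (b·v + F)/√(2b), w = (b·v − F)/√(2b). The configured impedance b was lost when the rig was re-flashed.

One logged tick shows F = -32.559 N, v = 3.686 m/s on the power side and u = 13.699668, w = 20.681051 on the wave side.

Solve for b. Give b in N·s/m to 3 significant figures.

u + w = 34.380719;  u + w = √(2b)·v, so √(2b) = 34.380719/3.686 = 9.327379.
b = (√(2b))²/2 = 86.999999/2 = 43.500000.
(Check via u − w = 2F/√(2b): u − w = -6.981383, 2F/√(2b) = -6.981382.)

b = 43.5 N·s/m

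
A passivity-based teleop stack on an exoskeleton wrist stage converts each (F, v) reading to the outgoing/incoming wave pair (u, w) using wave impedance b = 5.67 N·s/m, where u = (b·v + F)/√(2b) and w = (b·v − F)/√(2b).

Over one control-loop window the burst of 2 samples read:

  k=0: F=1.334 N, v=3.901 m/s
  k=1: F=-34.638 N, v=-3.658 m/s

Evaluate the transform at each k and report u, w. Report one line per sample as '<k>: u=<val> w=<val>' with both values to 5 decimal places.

0: u=6.96443 w=6.17215
1: u=-16.44514 w=4.12685

k=0: b·v=5.67×3.901=22.11867; √(2b)=3.36749; u=(22.11867+1.334)/3.36749=6.96443, w=(22.11867−1.334)/3.36749=6.17215
k=1: b·v=5.67×(-3.658)=-20.74086; √(2b)=3.36749; u=(-20.74086+(-34.638))/3.36749=-16.44514, w=(-20.74086−(-34.638))/3.36749=4.12685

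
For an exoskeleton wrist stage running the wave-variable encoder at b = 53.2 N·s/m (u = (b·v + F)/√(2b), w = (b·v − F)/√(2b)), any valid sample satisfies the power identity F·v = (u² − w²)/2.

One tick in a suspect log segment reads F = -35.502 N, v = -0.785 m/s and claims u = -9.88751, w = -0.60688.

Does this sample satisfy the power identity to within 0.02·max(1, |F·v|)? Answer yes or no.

no

F·v = (-35.502)×(-0.785) = 27.8691 W.
(u² − w²)/2 = (97.7629 − 0.3683)/2 = 48.6973 W.
|Δ| = 20.8282;  2% of max(1, |F·v|) = 0.5574.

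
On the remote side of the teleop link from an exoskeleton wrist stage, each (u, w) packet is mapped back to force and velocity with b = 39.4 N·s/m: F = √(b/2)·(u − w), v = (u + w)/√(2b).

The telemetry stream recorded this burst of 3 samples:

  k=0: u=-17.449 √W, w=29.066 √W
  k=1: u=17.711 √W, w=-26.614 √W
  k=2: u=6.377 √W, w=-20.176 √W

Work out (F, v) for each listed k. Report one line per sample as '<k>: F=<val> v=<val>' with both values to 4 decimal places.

0: F=-206.4553 v=1.3087
1: F=196.7351 v=-1.0029
2: F=117.8546 v=-1.5545

k=0: u−w=-46.5150, u+w=11.6170; √(b/2)=4.4385, √(2b)=8.8769; F=4.4385×(-46.515)=-206.4553, v=11.6170/8.8769=1.3087
k=1: u−w=44.3250, u+w=-8.9030; √(b/2)=4.4385, √(2b)=8.8769; F=4.4385×44.325=196.7351, v=-8.9030/8.8769=-1.0029
k=2: u−w=26.5530, u+w=-13.7990; √(b/2)=4.4385, √(2b)=8.8769; F=4.4385×26.553=117.8546, v=-13.7990/8.8769=-1.5545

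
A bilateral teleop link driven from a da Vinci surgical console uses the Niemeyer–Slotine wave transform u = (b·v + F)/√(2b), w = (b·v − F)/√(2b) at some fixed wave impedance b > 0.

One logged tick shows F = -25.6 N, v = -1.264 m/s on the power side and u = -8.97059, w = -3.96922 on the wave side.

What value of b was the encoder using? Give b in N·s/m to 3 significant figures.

b = 52.4 N·s/m

u + w = -12.93981;  u + w = √(2b)·v, so √(2b) = -12.93981/(-1.264) = 10.23719.
b = (√(2b))²/2 = 104.80009/2 = 52.40004.
(Check via u − w = 2F/√(2b): u − w = -5.00137, 2F/√(2b) = -5.00137.)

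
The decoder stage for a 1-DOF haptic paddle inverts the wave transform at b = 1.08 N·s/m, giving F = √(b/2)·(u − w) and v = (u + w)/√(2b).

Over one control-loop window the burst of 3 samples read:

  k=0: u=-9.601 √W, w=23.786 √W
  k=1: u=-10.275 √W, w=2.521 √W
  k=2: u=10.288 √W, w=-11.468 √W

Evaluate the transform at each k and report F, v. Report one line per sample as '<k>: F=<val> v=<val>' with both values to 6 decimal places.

k=0: u−w=-33.387000, u+w=14.185000; √(b/2)=0.734847, √(2b)=1.469694; F=0.734847×(-33.387)=-24.534334, v=14.185000/1.469694=9.651670
k=1: u−w=-12.796000, u+w=-7.754000; √(b/2)=0.734847, √(2b)=1.469694; F=0.734847×(-12.796)=-9.403101, v=-7.754000/1.469694=-5.275929
k=2: u−w=21.756000, u+w=-1.180000; √(b/2)=0.734847, √(2b)=1.469694; F=0.734847×21.756=15.987330, v=-1.180000/1.469694=-0.802888

0: F=-24.534334 v=9.651670
1: F=-9.403101 v=-5.275929
2: F=15.987330 v=-0.802888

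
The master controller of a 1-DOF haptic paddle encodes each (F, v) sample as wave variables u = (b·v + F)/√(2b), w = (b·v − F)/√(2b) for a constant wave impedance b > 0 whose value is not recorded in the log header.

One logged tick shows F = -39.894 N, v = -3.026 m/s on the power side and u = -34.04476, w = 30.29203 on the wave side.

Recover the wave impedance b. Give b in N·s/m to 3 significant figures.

u + w = -3.75273;  u + w = √(2b)·v, so √(2b) = -3.75273/(-3.026) = 1.24016.
b = (√(2b))²/2 = 1.53800/2 = 0.76900.
(Check via u − w = 2F/√(2b): u − w = -64.33679, 2F/√(2b) = -64.33676.)

b = 0.769 N·s/m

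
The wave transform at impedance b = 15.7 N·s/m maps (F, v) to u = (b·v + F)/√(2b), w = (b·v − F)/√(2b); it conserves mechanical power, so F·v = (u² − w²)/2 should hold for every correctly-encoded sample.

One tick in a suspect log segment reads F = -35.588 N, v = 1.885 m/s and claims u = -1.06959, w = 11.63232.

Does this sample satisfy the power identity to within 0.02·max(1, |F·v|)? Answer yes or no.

yes

F·v = (-35.588)×1.885 = -67.0834 W.
(u² − w²)/2 = (1.1440 − 135.3109)/2 = -67.0834 W.
|Δ| = 0.0000;  2% of max(1, |F·v|) = 1.3417.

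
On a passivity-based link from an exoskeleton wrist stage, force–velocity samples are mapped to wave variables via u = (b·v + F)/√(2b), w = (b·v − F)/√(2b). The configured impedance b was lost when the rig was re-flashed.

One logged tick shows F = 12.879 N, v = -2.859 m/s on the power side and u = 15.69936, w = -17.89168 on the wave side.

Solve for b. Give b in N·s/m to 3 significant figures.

b = 0.294 N·s/m

u + w = -2.1923;  u + w = √(2b)·v, so √(2b) = -2.1923/(-2.859) = 0.7668.
b = (√(2b))²/2 = 0.5880/2 = 0.2940.
(Check via u − w = 2F/√(2b): u − w = 33.5910, 2F/√(2b) = 33.5910.)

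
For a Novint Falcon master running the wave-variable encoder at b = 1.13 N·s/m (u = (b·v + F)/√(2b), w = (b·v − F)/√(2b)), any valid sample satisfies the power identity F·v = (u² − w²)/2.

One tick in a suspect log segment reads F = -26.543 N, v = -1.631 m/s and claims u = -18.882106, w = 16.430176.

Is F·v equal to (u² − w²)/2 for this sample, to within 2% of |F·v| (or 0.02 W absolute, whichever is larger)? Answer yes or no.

yes

F·v = (-26.543)×(-1.631) = 43.291633 W.
(u² − w²)/2 = (356.533927 − 269.950683)/2 = 43.291622 W.
|Δ| = 0.000011;  2% of max(1, |F·v|) = 0.865833.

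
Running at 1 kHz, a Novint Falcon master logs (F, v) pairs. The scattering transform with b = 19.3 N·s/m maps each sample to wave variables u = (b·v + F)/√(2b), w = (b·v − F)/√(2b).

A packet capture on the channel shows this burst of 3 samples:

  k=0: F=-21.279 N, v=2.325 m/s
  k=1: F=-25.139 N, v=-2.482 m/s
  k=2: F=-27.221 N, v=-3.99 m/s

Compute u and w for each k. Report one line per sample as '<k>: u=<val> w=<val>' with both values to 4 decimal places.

0: u=3.7975 w=10.6475
1: u=-11.7565 w=-3.6639
2: u=-16.7761 w=-8.0133

k=0: b·v=19.3×2.325=44.8725; √(2b)=6.2129; u=(44.8725+(-21.279))/6.2129=3.7975, w=(44.8725−(-21.279))/6.2129=10.6475
k=1: b·v=19.3×(-2.482)=-47.9026; √(2b)=6.2129; u=(-47.9026+(-25.139))/6.2129=-11.7565, w=(-47.9026−(-25.139))/6.2129=-3.6639
k=2: b·v=19.3×(-3.99)=-77.0070; √(2b)=6.2129; u=(-77.0070+(-27.221))/6.2129=-16.7761, w=(-77.0070−(-27.221))/6.2129=-8.0133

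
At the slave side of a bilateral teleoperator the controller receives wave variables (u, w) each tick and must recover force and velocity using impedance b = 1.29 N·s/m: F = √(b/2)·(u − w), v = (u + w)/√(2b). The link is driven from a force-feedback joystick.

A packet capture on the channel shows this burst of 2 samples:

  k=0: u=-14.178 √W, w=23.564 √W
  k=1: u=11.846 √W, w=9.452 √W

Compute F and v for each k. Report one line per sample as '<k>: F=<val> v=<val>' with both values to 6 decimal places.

k=0: u−w=-37.742000, u+w=9.386000; √(b/2)=0.803119, √(2b)=1.606238; F=0.803119×(-37.742)=-30.311314, v=9.386000/1.606238=5.843468
k=1: u−w=2.394000, u+w=21.298000; √(b/2)=0.803119, √(2b)=1.606238; F=0.803119×2.394=1.922667, v=21.298000/1.606238=13.259556

0: F=-30.311314 v=5.843468
1: F=1.922667 v=13.259556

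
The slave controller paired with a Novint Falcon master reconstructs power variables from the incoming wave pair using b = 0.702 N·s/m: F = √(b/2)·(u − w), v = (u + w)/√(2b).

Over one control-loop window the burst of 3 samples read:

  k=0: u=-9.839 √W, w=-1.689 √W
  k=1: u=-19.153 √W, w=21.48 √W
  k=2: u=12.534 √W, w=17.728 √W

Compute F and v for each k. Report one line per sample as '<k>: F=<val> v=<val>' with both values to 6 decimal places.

0: F=-4.828488 v=-9.729050
1: F=-24.073124 v=1.963870
2: F=-3.077198 v=25.539599

k=0: u−w=-8.150000, u+w=-11.528000; √(b/2)=0.592453, √(2b)=1.184905; F=0.592453×(-8.15)=-4.828488, v=-11.528000/1.184905=-9.729050
k=1: u−w=-40.633000, u+w=2.327000; √(b/2)=0.592453, √(2b)=1.184905; F=0.592453×(-40.633)=-24.073124, v=2.327000/1.184905=1.963870
k=2: u−w=-5.194000, u+w=30.262000; √(b/2)=0.592453, √(2b)=1.184905; F=0.592453×(-5.194)=-3.077198, v=30.262000/1.184905=25.539599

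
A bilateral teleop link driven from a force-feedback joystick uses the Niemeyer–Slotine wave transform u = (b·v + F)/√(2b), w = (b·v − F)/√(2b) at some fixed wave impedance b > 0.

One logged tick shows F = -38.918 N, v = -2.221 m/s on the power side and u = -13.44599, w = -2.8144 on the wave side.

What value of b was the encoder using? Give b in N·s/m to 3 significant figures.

b = 26.8 N·s/m

u + w = -16.26039;  u + w = √(2b)·v, so √(2b) = -16.26039/(-2.221) = 7.32120.
b = (√(2b))²/2 = 53.60000/2 = 26.80000.
(Check via u − w = 2F/√(2b): u − w = -10.63159, 2F/√(2b) = -10.63159.)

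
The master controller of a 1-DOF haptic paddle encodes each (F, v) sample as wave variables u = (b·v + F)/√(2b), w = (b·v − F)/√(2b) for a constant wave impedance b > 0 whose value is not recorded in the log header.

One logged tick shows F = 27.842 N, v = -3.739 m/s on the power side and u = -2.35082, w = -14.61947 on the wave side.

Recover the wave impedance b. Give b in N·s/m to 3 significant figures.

b = 10.3 N·s/m

u + w = -16.9703;  u + w = √(2b)·v, so √(2b) = -16.9703/(-3.739) = 4.5387.
b = (√(2b))²/2 = 20.6000/2 = 10.3000.
(Check via u − w = 2F/√(2b): u − w = 12.2686, 2F/√(2b) = 12.2686.)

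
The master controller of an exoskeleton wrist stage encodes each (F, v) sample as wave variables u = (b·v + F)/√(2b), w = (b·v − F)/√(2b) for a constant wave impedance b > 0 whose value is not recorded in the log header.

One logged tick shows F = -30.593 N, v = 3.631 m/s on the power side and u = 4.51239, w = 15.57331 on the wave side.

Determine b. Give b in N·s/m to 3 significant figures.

b = 15.3 N·s/m

u + w = 20.08570;  u + w = √(2b)·v, so √(2b) = 20.08570/3.631 = 5.53173.
b = (√(2b))²/2 = 30.60000/2 = 15.30000.
(Check via u − w = 2F/√(2b): u − w = -11.06092, 2F/√(2b) = -11.06092.)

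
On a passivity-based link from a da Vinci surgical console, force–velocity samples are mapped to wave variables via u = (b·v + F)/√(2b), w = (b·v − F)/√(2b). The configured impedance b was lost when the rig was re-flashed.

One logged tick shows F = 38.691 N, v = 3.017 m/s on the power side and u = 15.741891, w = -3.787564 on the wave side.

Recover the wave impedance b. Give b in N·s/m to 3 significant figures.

b = 7.85 N·s/m

u + w = 11.954327;  u + w = √(2b)·v, so √(2b) = 11.954327/3.017 = 3.962323.
b = (√(2b))²/2 = 15.700000/2 = 7.850000.
(Check via u − w = 2F/√(2b): u − w = 19.529455, 2F/√(2b) = 19.529455.)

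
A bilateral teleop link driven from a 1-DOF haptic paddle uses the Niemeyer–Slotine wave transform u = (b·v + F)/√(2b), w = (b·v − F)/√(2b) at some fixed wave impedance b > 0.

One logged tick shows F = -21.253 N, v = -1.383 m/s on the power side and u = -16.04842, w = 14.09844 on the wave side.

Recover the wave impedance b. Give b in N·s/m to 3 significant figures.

u + w = -1.94998;  u + w = √(2b)·v, so √(2b) = -1.94998/(-1.383) = 1.40996.
b = (√(2b))²/2 = 1.98800/2 = 0.99400.
(Check via u − w = 2F/√(2b): u − w = -30.14686, 2F/√(2b) = -30.14687.)

b = 0.994 N·s/m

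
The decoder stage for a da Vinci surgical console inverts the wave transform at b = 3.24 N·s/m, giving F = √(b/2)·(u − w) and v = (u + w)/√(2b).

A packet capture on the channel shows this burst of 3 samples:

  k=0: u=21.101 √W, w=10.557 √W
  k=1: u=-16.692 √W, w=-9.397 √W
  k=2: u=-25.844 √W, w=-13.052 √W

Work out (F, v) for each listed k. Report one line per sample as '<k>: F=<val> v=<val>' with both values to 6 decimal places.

0: F=13.420321 v=12.436437
1: F=-9.285019 v=-10.248727
2: F=-16.281558 v=-15.279792

k=0: u−w=10.544000, u+w=31.658000; √(b/2)=1.272792, √(2b)=2.545584; F=1.272792×10.544=13.420321, v=31.658000/2.545584=12.436437
k=1: u−w=-7.295000, u+w=-26.089000; √(b/2)=1.272792, √(2b)=2.545584; F=1.272792×(-7.295)=-9.285019, v=-26.089000/2.545584=-10.248727
k=2: u−w=-12.792000, u+w=-38.896000; √(b/2)=1.272792, √(2b)=2.545584; F=1.272792×(-12.792)=-16.281558, v=-38.896000/2.545584=-15.279792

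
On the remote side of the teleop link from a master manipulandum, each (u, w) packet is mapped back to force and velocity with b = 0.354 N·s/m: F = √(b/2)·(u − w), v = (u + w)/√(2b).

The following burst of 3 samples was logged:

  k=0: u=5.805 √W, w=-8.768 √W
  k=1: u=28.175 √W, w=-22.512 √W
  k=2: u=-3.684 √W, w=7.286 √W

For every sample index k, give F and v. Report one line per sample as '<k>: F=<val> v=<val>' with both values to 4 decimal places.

0: F=6.1311 v=-3.5214
1: F=21.3247 v=6.7302
2: F=-4.6152 v=4.2808

k=0: u−w=14.5730, u+w=-2.9630; √(b/2)=0.4207, √(2b)=0.8414; F=0.4207×14.573=6.1311, v=-2.9630/0.8414=-3.5214
k=1: u−w=50.6870, u+w=5.6630; √(b/2)=0.4207, √(2b)=0.8414; F=0.4207×50.687=21.3247, v=5.6630/0.8414=6.7302
k=2: u−w=-10.9700, u+w=3.6020; √(b/2)=0.4207, √(2b)=0.8414; F=0.4207×(-10.97)=-4.6152, v=3.6020/0.8414=4.2808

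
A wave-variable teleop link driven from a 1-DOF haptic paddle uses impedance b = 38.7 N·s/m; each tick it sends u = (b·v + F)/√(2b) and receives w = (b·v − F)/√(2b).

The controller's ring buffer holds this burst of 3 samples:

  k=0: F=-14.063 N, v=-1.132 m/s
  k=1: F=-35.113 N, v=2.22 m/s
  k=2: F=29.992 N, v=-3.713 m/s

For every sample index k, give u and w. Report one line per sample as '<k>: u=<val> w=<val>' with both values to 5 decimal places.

0: u=-6.57799 w=-3.38103
1: u=5.77433 w=13.75662
2: u=-12.92392 w=-19.74204

k=0: b·v=38.7×(-1.132)=-43.80840; √(2b)=8.79773; u=(-43.80840+(-14.063))/8.79773=-6.57799, w=(-43.80840−(-14.063))/8.79773=-3.38103
k=1: b·v=38.7×2.22=85.91400; √(2b)=8.79773; u=(85.91400+(-35.113))/8.79773=5.77433, w=(85.91400−(-35.113))/8.79773=13.75662
k=2: b·v=38.7×(-3.713)=-143.69310; √(2b)=8.79773; u=(-143.69310+29.992)/8.79773=-12.92392, w=(-143.69310−29.992)/8.79773=-19.74204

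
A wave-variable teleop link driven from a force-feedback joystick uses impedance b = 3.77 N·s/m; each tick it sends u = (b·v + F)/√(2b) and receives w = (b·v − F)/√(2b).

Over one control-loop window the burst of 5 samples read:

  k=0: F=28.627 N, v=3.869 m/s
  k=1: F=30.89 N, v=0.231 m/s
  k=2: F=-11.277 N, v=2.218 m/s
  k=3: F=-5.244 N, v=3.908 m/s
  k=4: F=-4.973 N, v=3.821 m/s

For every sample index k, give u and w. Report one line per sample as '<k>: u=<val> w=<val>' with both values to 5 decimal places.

k=0: b·v=3.77×3.869=14.58613; √(2b)=2.74591; u=(14.58613+28.627)/2.74591=15.73729, w=(14.58613−28.627)/2.74591=-5.11338
k=1: b·v=3.77×0.231=0.87087; √(2b)=2.74591; u=(0.87087+30.89)/2.74591=11.56663, w=(0.87087−30.89)/2.74591=-10.93232
k=2: b·v=3.77×2.218=8.36186; √(2b)=2.74591; u=(8.36186+(-11.277))/2.74591=-1.06163, w=(8.36186−(-11.277))/2.74591=7.15205
k=3: b·v=3.77×3.908=14.73316; √(2b)=2.74591; u=(14.73316+(-5.244))/2.74591=3.45575, w=(14.73316−(-5.244))/2.74591=7.27525
k=4: b·v=3.77×3.821=14.40517; √(2b)=2.74591; u=(14.40517+(-4.973))/2.74591=3.43499, w=(14.40517−(-4.973))/2.74591=7.05711

0: u=15.73729 w=-5.11338
1: u=11.56663 w=-10.93232
2: u=-1.06163 w=7.15205
3: u=3.45575 w=7.27525
4: u=3.43499 w=7.05711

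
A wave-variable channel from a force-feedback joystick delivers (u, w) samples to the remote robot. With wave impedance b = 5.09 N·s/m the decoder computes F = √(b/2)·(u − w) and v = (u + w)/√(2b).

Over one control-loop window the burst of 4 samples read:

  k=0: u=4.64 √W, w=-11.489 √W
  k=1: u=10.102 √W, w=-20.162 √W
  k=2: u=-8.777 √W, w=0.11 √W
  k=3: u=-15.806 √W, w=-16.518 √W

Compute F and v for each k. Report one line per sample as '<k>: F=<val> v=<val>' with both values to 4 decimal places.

0: F=25.7307 v=-2.1466
1: F=48.2803 v=-3.1530
2: F=-14.1775 v=-2.7164
3: F=1.1359 v=-10.1310

k=0: u−w=16.1290, u+w=-6.8490; √(b/2)=1.5953, √(2b)=3.1906; F=1.5953×16.129=25.7307, v=-6.8490/3.1906=-2.1466
k=1: u−w=30.2640, u+w=-10.0600; √(b/2)=1.5953, √(2b)=3.1906; F=1.5953×30.264=48.2803, v=-10.0600/3.1906=-3.1530
k=2: u−w=-8.8870, u+w=-8.6670; √(b/2)=1.5953, √(2b)=3.1906; F=1.5953×(-8.887)=-14.1775, v=-8.6670/3.1906=-2.7164
k=3: u−w=0.7120, u+w=-32.3240; √(b/2)=1.5953, √(2b)=3.1906; F=1.5953×0.712=1.1359, v=-32.3240/3.1906=-10.1310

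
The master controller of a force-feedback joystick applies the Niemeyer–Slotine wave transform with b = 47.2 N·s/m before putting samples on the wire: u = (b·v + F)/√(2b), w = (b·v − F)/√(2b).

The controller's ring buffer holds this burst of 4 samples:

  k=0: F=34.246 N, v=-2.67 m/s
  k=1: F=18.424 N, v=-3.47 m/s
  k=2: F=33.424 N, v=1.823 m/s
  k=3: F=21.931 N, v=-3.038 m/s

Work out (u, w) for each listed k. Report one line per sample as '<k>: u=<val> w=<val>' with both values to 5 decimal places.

k=0: b·v=47.2×(-2.67)=-126.02400; √(2b)=9.71597; u=(-126.02400+34.246)/9.71597=-9.44610, w=(-126.02400−34.246)/9.71597=-16.49553
k=1: b·v=47.2×(-3.47)=-163.78400; √(2b)=9.71597; u=(-163.78400+18.424)/9.71597=-14.96094, w=(-163.78400−18.424)/9.71597=-18.75346
k=2: b·v=47.2×1.823=86.04560; √(2b)=9.71597; u=(86.04560+33.424)/9.71597=12.29621, w=(86.04560−33.424)/9.71597=5.41599
k=3: b·v=47.2×(-3.038)=-143.39360; √(2b)=9.71597; u=(-143.39360+21.931)/9.71597=-12.50134, w=(-143.39360−21.931)/9.71597=-17.01577

0: u=-9.44610 w=-16.49553
1: u=-14.96094 w=-18.75346
2: u=12.29621 w=5.41599
3: u=-12.50134 w=-17.01577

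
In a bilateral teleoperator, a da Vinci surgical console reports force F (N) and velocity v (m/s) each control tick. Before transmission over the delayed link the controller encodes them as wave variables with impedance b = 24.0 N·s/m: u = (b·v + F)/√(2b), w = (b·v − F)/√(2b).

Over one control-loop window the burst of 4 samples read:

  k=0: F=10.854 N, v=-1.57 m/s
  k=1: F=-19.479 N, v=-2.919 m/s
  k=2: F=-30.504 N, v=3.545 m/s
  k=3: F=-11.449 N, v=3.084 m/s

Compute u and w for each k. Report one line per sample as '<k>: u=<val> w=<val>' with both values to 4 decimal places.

k=0: b·v=24.0×(-1.57)=-37.6800; √(2b)=6.9282; u=(-37.6800+10.854)/6.9282=-3.8720, w=(-37.6800−10.854)/6.9282=-7.0053
k=1: b·v=24.0×(-2.919)=-70.0560; √(2b)=6.9282; u=(-70.0560+(-19.479))/6.9282=-12.9233, w=(-70.0560−(-19.479))/6.9282=-7.3002
k=2: b·v=24.0×3.545=85.0800; √(2b)=6.9282; u=(85.0800+(-30.504))/6.9282=7.8774, w=(85.0800−(-30.504))/6.9282=16.6831
k=3: b·v=24.0×3.084=74.0160; √(2b)=6.9282; u=(74.0160+(-11.449))/6.9282=9.0308, w=(74.0160−(-11.449))/6.9282=12.3358

0: u=-3.8720 w=-7.0053
1: u=-12.9233 w=-7.3002
2: u=7.8774 w=16.6831
3: u=9.0308 w=12.3358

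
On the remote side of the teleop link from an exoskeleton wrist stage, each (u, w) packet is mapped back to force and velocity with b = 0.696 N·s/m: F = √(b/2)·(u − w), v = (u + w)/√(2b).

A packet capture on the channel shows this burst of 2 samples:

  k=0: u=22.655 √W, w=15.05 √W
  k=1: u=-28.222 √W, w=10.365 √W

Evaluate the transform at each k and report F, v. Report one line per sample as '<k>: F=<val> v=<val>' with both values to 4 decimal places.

0: F=4.4863 v=31.9580
1: F=-22.7631 v=-15.1352

k=0: u−w=7.6050, u+w=37.7050; √(b/2)=0.5899, √(2b)=1.1798; F=0.5899×7.605=4.4863, v=37.7050/1.1798=31.9580
k=1: u−w=-38.5870, u+w=-17.8570; √(b/2)=0.5899, √(2b)=1.1798; F=0.5899×(-38.587)=-22.7631, v=-17.8570/1.1798=-15.1352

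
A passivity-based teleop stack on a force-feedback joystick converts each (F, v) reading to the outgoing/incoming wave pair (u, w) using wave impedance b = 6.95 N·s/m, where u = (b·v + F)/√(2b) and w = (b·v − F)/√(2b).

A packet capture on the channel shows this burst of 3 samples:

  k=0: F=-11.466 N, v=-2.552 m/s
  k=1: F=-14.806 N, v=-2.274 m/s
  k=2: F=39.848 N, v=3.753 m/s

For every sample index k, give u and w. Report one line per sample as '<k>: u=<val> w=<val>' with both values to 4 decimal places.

k=0: b·v=6.95×(-2.552)=-17.7364; √(2b)=3.7283; u=(-17.7364+(-11.466))/3.7283=-7.8327, w=(-17.7364−(-11.466))/3.7283=-1.6819
k=1: b·v=6.95×(-2.274)=-15.8043; √(2b)=3.7283; u=(-15.8043+(-14.806))/3.7283=-8.2103, w=(-15.8043−(-14.806))/3.7283=-0.2678
k=2: b·v=6.95×3.753=26.0834; √(2b)=3.7283; u=(26.0834+39.848)/3.7283=17.6842, w=(26.0834−39.848)/3.7283=-3.6920

0: u=-7.8327 w=-1.6819
1: u=-8.2103 w=-0.2678
2: u=17.6842 w=-3.6920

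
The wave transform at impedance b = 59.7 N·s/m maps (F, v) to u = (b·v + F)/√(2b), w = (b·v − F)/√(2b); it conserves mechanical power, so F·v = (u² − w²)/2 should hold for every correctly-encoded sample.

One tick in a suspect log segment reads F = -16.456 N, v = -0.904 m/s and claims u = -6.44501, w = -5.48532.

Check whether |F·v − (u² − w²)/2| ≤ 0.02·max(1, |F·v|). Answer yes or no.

no

F·v = (-16.456)×(-0.904) = 14.87622 W.
(u² − w²)/2 = (41.53815 − 30.08874)/2 = 5.72471 W.
|Δ| = 9.15151;  2% of max(1, |F·v|) = 0.29752.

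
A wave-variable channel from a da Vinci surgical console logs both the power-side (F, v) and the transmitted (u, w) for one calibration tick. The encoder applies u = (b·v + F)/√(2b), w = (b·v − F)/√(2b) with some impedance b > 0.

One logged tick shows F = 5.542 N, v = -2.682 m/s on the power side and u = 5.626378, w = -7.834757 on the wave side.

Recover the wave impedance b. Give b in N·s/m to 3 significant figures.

b = 0.339 N·s/m

u + w = -2.208379;  u + w = √(2b)·v, so √(2b) = -2.208379/(-2.682) = 0.823408.
b = (√(2b))²/2 = 0.678000/2 = 0.339000.
(Check via u − w = 2F/√(2b): u − w = 13.461135, 2F/√(2b) = 13.461135.)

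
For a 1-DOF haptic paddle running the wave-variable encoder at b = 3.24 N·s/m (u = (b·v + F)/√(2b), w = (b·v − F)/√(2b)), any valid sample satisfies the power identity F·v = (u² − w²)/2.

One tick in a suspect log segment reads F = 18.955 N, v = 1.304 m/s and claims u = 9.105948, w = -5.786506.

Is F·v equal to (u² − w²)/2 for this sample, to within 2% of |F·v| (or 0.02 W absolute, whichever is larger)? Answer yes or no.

F·v = 18.955×1.304 = 24.717320 W.
(u² − w²)/2 = (82.918289 − 33.483652)/2 = 24.717319 W.
|Δ| = 0.000001;  2% of max(1, |F·v|) = 0.494346.

yes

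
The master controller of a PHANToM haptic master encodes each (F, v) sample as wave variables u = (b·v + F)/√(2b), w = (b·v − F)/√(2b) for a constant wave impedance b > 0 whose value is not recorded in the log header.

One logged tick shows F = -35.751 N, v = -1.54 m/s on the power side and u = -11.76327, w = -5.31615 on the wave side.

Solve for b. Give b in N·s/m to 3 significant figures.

b = 61.5 N·s/m

u + w = -17.0794;  u + w = √(2b)·v, so √(2b) = -17.0794/(-1.54) = 11.0905.
b = (√(2b))²/2 = 122.9999/2 = 61.5000.
(Check via u − w = 2F/√(2b): u − w = -6.4471, 2F/√(2b) = -6.4471.)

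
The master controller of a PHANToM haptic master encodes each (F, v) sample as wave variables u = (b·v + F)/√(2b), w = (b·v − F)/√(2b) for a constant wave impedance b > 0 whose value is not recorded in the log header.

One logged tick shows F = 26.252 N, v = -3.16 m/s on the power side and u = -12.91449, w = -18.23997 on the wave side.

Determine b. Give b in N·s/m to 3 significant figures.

u + w = -31.15446;  u + w = √(2b)·v, so √(2b) = -31.15446/(-3.16) = 9.85901.
b = (√(2b))²/2 = 97.20001/2 = 48.60000.
(Check via u − w = 2F/√(2b): u − w = 5.32548, 2F/√(2b) = 5.32549.)

b = 48.6 N·s/m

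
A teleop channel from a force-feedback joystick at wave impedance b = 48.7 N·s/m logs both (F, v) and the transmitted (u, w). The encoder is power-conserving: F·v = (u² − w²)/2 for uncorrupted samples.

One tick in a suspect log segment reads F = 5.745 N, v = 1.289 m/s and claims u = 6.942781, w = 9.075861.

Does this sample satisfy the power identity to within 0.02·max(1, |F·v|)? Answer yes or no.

no

F·v = 5.745×1.289 = 7.405305 W.
(u² − w²)/2 = (48.202208 − 82.371253)/2 = -17.084522 W.
|Δ| = 24.489827;  2% of max(1, |F·v|) = 0.148106.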